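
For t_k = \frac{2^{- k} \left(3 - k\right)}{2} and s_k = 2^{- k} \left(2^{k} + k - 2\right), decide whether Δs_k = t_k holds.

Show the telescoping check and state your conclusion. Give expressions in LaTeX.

Valid — Δs_k = t_k.

s_(k+1) = (2*2**k + k - 1)/(2*2**k)
s_(k+1) − s_k = (3 - k)/(2*2**k)
(s_(k+1) − s_k) − t_k = 0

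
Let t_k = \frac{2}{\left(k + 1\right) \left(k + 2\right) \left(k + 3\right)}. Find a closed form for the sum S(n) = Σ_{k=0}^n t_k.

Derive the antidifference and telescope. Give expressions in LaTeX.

t_(k+1)/t_k = (k + 1)/(k + 4).
A = k + 1, B = k + 4, C = 1.
Set up (k + 1)·f(k+1) − (k + 3)·f(k) − (1) = 0.
d = 2 from the (1,1,0) case.
Match coefficients ⇒ f(k) = k*(k + 3)/4.
Then R = B(k−1)f/C = k*(k + 3)**2/4, so s_k = R(k)·t_k = k*(k + 3)/(2*(k + 1)*(k + 2)).
s_(k+1) − s_k = 2/(k**3 + 6*k**2 + 11*k + 6) = t_k.
Σ_(k=0)^n t_k = s_(n+1) − s_(0) = ((n**2 + 5*n + 4)/(2*(n**2 + 5*n + 6))) − (0), i.e. (n**2 + 5*n + 4)/(2*(n**2 + 5*n + 6)).

S(n) = \frac{n^{2} + 5 n + 4}{2 \left(n^{2} + 5 n + 6\right)}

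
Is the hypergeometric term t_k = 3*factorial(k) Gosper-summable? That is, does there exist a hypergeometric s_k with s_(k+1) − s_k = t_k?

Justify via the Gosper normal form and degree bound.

No; the degree bound rules out any f.

r(k) = k + 1 after simplifying.
So A=k + 1 and B=1, with C=1.
f must satisfy (k + 1)·f(k+1) − (1)·f(k) = 1.
d = -1 from the (1,0,0) case.
Negative degree bound (-1): no f exists, t_k not Gosper-summable.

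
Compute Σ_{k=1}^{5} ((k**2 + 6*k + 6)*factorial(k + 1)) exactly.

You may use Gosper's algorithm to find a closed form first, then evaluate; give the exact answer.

Σ = 50390

The ratio is (k + 2)*(6*k + (k + 1)**2 + 12)/(k**2 + 6*k + 6).
Take A(k)=k + 2, B(k)=1, C(k)=k**2 + 6*k + 6.
Solve (k + 2)·f(k+1) − (1)·f(k) = k**2 + 6*k + 6.
Degrees (1,0,2) ⇒ d ≤ 1.
Solving with deg f ≤ 1: f(k) = k + 4.
Certificate R = B(k−1)f/C = (k + 4)/(k**2 + 6*k + 6) gives s_k = (k + 4)*factorial(k + 1).
Verify: (k**2 + 6*k + 6)*factorial(k + 1) matches t_k.
Σ_(k=1)^(5) t_k = s_(6) − s_(1) = 50400 − (10) = 50390.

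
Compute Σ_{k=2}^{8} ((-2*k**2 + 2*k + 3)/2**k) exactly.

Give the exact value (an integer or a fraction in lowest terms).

Σ = -1483/256

r(k) = (k**2 + k - 3/2)/(2*k**2 - 2*k - 3) after simplifying.
Gosper form: A/B · C(k+1)/C(k) with A=1/2, B=1, C=k**2 - k - 3/2.
Solve (1/2)·f(k+1) − (1)·f(k) = k**2 - k - 3/2.
deg f ≤ 2 (via 0,0,2).
Coefficient equations give f(k) = -2*k**2 - 2*k - 1.
Certificate R = B(k−1)f/C = -2*(2*k**2 + 2*k + 1)/(2*k**2 - 2*k - 3) gives s_k = 2*(2*k**2 + 2*k + 1)/2**k.
s_(k+1) − s_k = (-2*k**2 + 2*k + 3)/2**k = t_k.
Sum = s_(9) − s_(2); s_(9) = 181/256, s_(2) = 13/2 ⇒ -1483/256.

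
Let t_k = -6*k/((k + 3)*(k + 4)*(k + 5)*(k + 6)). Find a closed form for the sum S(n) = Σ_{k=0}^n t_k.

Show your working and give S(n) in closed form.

r(k) = (k + 1)*(k + 3)/(k*(k + 7)) after simplifying.
A = k + 3, B = k + 7, C = k.
Set up (k + 3)·f(k+1) − (k + 6)·f(k) − (k) = 0.
From deg A=1, deg B=1, deg C=1: d=3.
Solve for f: f(k) = k*(k - 1)*(k + 13)/120 (degree 3 ≤ 3).
So s_k = (B(k−1)f/C)·t_k = ((k - 1)*(k + 6)*(k + 13)/120)·t_k = k*(-k**2 - 12*k + 13)/(20*(k + 3)*(k + 4)*(k + 5)).
Δs = -6*k/(k**4 + 18*k**3 + 119*k**2 + 342*k + 360), as required.
Σ_(k=0)^n t_k = s_(n+1) − s_(0) = (n*(-n**2 - 15*n - 14)/(20*(n**3 + 15*n**2 + 74*n + 120))) − (0), i.e. n*(-n**2 - 15*n - 14)/(20*(n**3 + 15*n**2 + 74*n + 120)).

S(n) = n*(-n**2 - 15*n - 14)/(20*(n**3 + 15*n**2 + 74*n + 120))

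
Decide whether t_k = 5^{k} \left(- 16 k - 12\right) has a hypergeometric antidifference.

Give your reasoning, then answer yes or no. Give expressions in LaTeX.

Yes. s_k = 5^{k} \left(2 - 4 k\right).

The ratio is 5*(4*k + 7)/(4*k + 3).
Normal form (A,B,C) = (5, 1, k + 3/4).
Set up (5)·f(k+1) − (1)·f(k) − (k + 3/4) = 0.
d = 1 from the (0,0,1) case.
Solving with deg f ≤ 1: f(k) = (2*k - 1)/8.
R(k) = B(k−1)·f(k)/C(k) = (2*k - 1)/(2*(4*k + 3)); s_k = R·t_k = 5**k*(2 - 4*k).
s_(k+1) − s_k = 5**k*(-16*k - 12) = t_k.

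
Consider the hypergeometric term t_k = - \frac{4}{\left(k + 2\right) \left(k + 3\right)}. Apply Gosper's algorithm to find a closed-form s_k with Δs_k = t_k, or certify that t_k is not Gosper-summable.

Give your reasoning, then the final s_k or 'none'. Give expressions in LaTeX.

s_k = - \frac{2 k}{k + 2}

Step 1: r(k) = (k + 2)/(k + 4).
Take A(k)=k + 2, B(k)=k + 4, C(k)=1.
Need (k + 2)·f(k+1) − (k + 3)·f(k) = 1.
deg f ≤ 1 (via 1,1,0).
Coefficient equations give f(k) = k/2.
Then R = B(k−1)f/C = k*(k + 3)/2, so s_k = R(k)·t_k = -2*k/(k + 2).
Δs = -4/(k**2 + 5*k + 6), as required.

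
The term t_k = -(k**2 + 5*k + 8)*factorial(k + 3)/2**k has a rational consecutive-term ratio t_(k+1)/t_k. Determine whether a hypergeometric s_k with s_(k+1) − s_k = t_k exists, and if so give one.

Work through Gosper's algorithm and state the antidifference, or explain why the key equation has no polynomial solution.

s_k = -2**(1 - k)*(k + 2)*factorial(k + 3)

Compute t_(k+1)/t_k: get (k + 4)*(5*k + (k + 1)**2 + 13)/(2*(k**2 + 5*k + 8)).
So A=k/2 + 2 and B=1, with C=k**2 + 5*k + 8.
f must satisfy (k/2 + 2)·f(k+1) − (1)·f(k) = k**2 + 5*k + 8.
d = 1 from the (1,0,2) case.
Coefficient equations give f(k) = 2*(k + 2).
So s_k = (B(k−1)f/C)·t_k = (2*(k + 2)/(k**2 + 5*k + 8))·t_k = -2**(1 - k)*(k + 2)*factorial(k + 3).
Δs = -(k**2 + 5*k + 8)*factorial(k + 3)/2**k, as required.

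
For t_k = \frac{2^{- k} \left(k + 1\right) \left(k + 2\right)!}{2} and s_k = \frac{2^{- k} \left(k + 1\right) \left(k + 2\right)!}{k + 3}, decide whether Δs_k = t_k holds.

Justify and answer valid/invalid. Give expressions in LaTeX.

Invalid: residual - \frac{2^{- k} \left(k^{2} + 4 k + 1\right) \left(k + 2\right)!}{\left(k + 3\right) \left(k + 4\right)} ≠ 0.

s_(k+1) = (k + 2)*factorial(k + 3)/(2*2**k*(k + 4))
s_(k+1) − s_k = (k**3 + 6*k**2 + 11*k + 10)*factorial(k + 2)/(2*2**k*(k + 3)*(k + 4))
(s_(k+1) − s_k) − t_k = -(k**2 + 4*k + 1)*factorial(k + 2)/(2**k*(k + 3)*(k + 4))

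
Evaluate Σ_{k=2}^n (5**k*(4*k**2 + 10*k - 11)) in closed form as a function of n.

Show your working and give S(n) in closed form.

S(n) = 5**(n + 1)*(n**2 + 2*n - 3)

The ratio is 5*(4*k**2 + 18*k + 3)/(4*k**2 + 10*k - 11).
Normal form (A,B,C) = (5, 1, k**2 + 5*k/2 - 11/4).
Need (5)·f(k+1) − (1)·f(k) = k**2 + 5*k/2 - 11/4.
Bound: deg f ≤ 2.
Coefficient equations give f(k) = (k - 2)*(k + 2)/4.
So s_k = (B(k−1)f/C)·t_k = ((k - 2)*(k + 2)/(4*k**2 + 10*k - 11))·t_k = 5**k*(k**2 - 4).
s_(k+1) − s_k = 5**k*(4*k**2 + 10*k - 11) = t_k.
Evaluate: s_(n+1) = 5**(n + 1)*(n**2 + 2*n - 3); subtract s_(2) = 0 ⇒ S(n) = 5**(n + 1)*(n**2 + 2*n - 3).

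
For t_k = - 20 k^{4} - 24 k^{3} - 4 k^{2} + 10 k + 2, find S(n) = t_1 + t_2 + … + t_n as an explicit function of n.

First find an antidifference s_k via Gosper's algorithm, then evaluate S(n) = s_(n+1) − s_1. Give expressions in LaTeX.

S(n) = n \left(- 4 n^{4} - 16 n^{3} - 20 n^{2} - 3 n + 7\right)

Step 1: r(k) = (10*k**4 + 52*k**3 + 98*k**2 + 75*k + 18)/(10*k**4 + 12*k**3 + 2*k**2 - 5*k - 1).
Normal form (A,B,C) = (1, 1, k**4 + 6*k**3/5 + k**2/5 - k/2 - 1/10).
Solve (1)·f(k+1) − (1)·f(k) = k**4 + 6*k**3/5 + k**2/5 - k/2 - 1/10.
d = 5 from the (0,0,4) case.
A polynomial solution: f(k) = k*(4*k**4 - 4*k**3 - 4*k**2 - k + 3)/20.
Then R = B(k−1)f/C = k*(4*k**4 - 4*k**3 - 4*k**2 - k + 3)/(2*(5*k + 1)*(2*k**3 + 2*k**2 - 1)), so s_k = R(k)·t_k = k*(-4*k**4 + 4*k**3 + 4*k**2 + k - 3).
s_(k+1) − s_k = -20*k**4 - 24*k**3 - 4*k**2 + 10*k + 2 = t_k.
Evaluate: s_(n+1) = -4*n**5 - 16*n**4 - 20*n**3 - 3*n**2 + 7*n + 2; subtract s_(1) = 2 ⇒ S(n) = n*(-4*n**4 - 16*n**3 - 20*n**2 - 3*n + 7).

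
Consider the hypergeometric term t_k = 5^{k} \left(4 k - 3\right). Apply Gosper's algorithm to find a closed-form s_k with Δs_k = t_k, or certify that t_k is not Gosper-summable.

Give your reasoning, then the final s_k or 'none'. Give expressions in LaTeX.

r(k) = 5*(4*k + 1)/(4*k - 3) after simplifying.
A = 5, B = 1, C = k - 3/4.
Set up (5)·f(k+1) − (1)·f(k) − (k - 3/4) = 0.
Degrees (0,0,1) ⇒ d ≤ 1.
Solve for f: f(k) = (k - 2)/4 (degree 1 ≤ 1).
So s_k = (B(k−1)f/C)·t_k = ((k - 2)/(4*k - 3))·t_k = 5**k*(k - 2).
s_(k+1) − s_k = 5**k*(4*k - 3) = t_k.

s_k = 5^{k} \left(k - 2\right)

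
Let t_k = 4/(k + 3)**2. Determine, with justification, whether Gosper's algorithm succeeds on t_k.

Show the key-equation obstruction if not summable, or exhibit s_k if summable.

No. Not Gosper-summable.

Compute t_(k+1)/t_k: get (k + 3)**2/(k + 4)**2.
A = k**2 + 6*k + 9, B = k**2 + 8*k + 16, C = 1.
Set up (k**2 + 6*k + 9)·f(k+1) − (k**2 + 6*k + 9)·f(k) − (1) = 0.
Bound: deg f ≤ 0.
Write f(k) = c0. Then LHS − RHS = -1, requiring -1 = 0: contradictory. No certificate.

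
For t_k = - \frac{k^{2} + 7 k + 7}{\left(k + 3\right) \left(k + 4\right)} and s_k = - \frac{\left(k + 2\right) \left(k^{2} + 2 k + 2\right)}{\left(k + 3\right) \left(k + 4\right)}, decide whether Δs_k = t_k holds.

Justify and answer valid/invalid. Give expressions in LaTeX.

s_(k+1) = -(k + 3)*(2*k + (k + 1)**2 + 4)/((k + 4)*(k + 5))
s_(k+1) − s_k = (-k**3 - 12*k**2 - 32*k - 25)/(k**3 + 12*k**2 + 47*k + 60)
(s_(k+1) − s_k) − t_k = 10*(k + 1)/(k**3 + 12*k**2 + 47*k + 60)

Invalid: residual \frac{10 \left(k + 1\right)}{k^{3} + 12 k^{2} + 47 k + 60} ≠ 0.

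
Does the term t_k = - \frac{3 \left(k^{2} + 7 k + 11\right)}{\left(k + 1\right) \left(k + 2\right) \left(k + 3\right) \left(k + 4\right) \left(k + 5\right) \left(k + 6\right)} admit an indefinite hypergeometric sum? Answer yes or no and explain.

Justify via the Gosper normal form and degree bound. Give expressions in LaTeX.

Yes. s_k = \frac{k \left(- k^{2} - 9 k - 23\right)}{15 \left(k^{3} + 9 k^{2} + 23 k + 15\right)}.

t_(k+1)/t_k = (k + 1)*(7*k + (k + 1)**2 + 18)/((k + 7)*(k**2 + 7*k + 11)).
A = k + 1, B = k + 7, C = k**2 + 7*k + 11.
Set up (k + 1)·f(k+1) − (k + 6)·f(k) − (k**2 + 7*k + 11) = 0.
d = 5 from the (1,1,2) case.
Solving with deg f ≤ 5: f(k) = k*(k + 2)*(k + 4)*(k**2 + 9*k + 23)/45.
R(k) = B(k−1)·f(k)/C(k) = k*(k + 2)*(k + 4)*(k + 6)*(k**2 + 9*k + 23)/(45*(k**2 + 7*k + 11)); s_k = R·t_k = k*(-k**2 - 9*k - 23)/(15*(k**3 + 9*k**2 + 23*k + 15)).
s_(k+1) − s_k = 3*(-k**2 - 7*k - 11)/(k**6 + 21*k**5 + 175*k**4 + 735*k**3 + 1624*k**2 + 1764*k + 720) = t_k.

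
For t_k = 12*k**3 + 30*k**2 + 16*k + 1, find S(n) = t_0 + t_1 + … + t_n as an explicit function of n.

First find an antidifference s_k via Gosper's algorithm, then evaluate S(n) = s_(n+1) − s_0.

Compute t_(k+1)/t_k: get (12*k**3 + 66*k**2 + 112*k + 59)/(12*k**3 + 30*k**2 + 16*k + 1).
Factor: A=1; B=1; C=k**3 + 5*k**2/2 + 4*k/3 + 1/12.
Solve (1)·f(k+1) − (1)·f(k) = k**3 + 5*k**2/2 + 4*k/3 + 1/12.
From deg A=0, deg B=0, deg C=3: d=4.
A polynomial solution: f(k) = k*(3*k**3 + 4*k**2 - 4*k - 2)/12.
So s_k = (B(k−1)f/C)·t_k = (k*(3*k**3 + 4*k**2 - 4*k - 2)/(12*k**3 + 30*k**2 + 16*k + 1))·t_k = k*(3*k**3 + 4*k**2 - 4*k - 2).
s_(k+1) − s_k = 12*k**3 + 30*k**2 + 16*k + 1 = t_k.
s_(n+1) = 3*n**4 + 16*n**3 + 26*n**2 + 14*n + 1 and s_(0) = 0, so S(n) = 3*n**4 + 16*n**3 + 26*n**2 + 14*n + 1.

S(n) = 3*n**4 + 16*n**3 + 26*n**2 + 14*n + 1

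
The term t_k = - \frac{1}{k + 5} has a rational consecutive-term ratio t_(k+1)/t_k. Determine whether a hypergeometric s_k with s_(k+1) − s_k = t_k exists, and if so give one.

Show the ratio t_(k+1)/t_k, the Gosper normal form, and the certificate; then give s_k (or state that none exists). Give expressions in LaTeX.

none — t_k is not Gosper-summable

The ratio is (k + 5)/(k + 6).
Normal form (A,B,C) = (k + 5, k + 6, 1).
Need (k + 5)·f(k+1) − (k + 5)·f(k) = 1.
From deg A=1, deg B=1, deg C=0: d=0.
Generic f = c0 gives residual -1; -1 = 0 cannot hold, so t_k is not Gosper-summable.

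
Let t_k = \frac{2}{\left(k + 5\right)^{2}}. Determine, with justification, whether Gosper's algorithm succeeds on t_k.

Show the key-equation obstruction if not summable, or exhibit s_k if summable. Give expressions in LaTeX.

No — the linear system for f has no solution.

t_(k+1)/t_k = (k + 5)**2/(k + 6)**2.
A = k**2 + 10*k + 25, B = k**2 + 12*k + 36, C = 1.
f must satisfy (k**2 + 10*k + 25)·f(k+1) − (k**2 + 10*k + 25)·f(k) = 1.
Bound: deg f ≤ 0.
Generic f = c0 gives residual -1; -1 = 0 cannot hold, so t_k is not Gosper-summable.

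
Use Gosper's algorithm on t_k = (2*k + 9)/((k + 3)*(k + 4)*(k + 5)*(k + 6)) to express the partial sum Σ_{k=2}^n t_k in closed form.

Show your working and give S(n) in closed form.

Compute t_(k+1)/t_k: get (k + 3)*(2*k + 11)/((k + 7)*(2*k + 9)).
A = k + 3, B = k + 7, C = k + 9/2.
Solve (k + 3)·f(k+1) − (k + 6)·f(k) = k + 9/2.
Degrees (1,1,1) ⇒ d ≤ 3.
Match coefficients ⇒ f(k) = k*(k + 4)*(k + 8)/30.
Then R = B(k−1)f/C = k*(k + 4)*(k + 6)*(k + 8)/(15*(2*k + 9)), so s_k = R(k)·t_k = k*(k + 8)/(15*(k**2 + 8*k + 15)).
Δs = (2*k + 9)/(k**4 + 18*k**3 + 119*k**2 + 342*k + 360), as required.
Evaluate: s_(n+1) = (n**2 + 10*n + 9)/(15*(n**2 + 10*n + 24)); subtract s_(2) = 4/105 ⇒ S(n) = (n**2 + 10*n - 11)/(35*(n**2 + 10*n + 24)).

S(n) = (n**2 + 10*n - 11)/(35*(n**2 + 10*n + 24))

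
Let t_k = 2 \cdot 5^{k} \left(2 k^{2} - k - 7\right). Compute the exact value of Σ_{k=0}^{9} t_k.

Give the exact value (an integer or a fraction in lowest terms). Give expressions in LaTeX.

Σ = 673828126

The ratio is 5*(2*k**2 + 3*k - 6)/(2*k**2 - k - 7).
So A=5 and B=1, with C=k**2 - k/2 - 7/2.
Solve (5)·f(k+1) − (1)·f(k) = k**2 - k/2 - 7/2.
Bound: deg f ≤ 2.
Solving with deg f ≤ 2: f(k) = (k**2 - 3*k - 1)/4.
R(k) = B(k−1)·f(k)/C(k) = (k**2 - 3*k - 1)/(2*(2*k**2 - k - 7)); s_k = R·t_k = 5**k*(k**2 - 3*k - 1).
Δs = 2*5**k*(2*k**2 - k - 7), as required.
Telescoping: Σ = s_(10) − s_(0) = 673828125 − (-1) = 673828126.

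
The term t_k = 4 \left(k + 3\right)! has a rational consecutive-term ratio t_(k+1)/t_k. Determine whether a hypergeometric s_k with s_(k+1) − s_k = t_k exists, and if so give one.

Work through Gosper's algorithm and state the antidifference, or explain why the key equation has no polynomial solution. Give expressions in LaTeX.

not Gosper-summable; s_k does not exist

Ratio r(k) = k + 4.
Normal form (A,B,C) = (k + 4, 1, 1).
Key eq: (k + 4)·f(k+1) = (1)·f(k) + (1).
Bound: deg f ≤ -1.
d = -1 < 0 ⇒ no nonzero polynomial f; not summable.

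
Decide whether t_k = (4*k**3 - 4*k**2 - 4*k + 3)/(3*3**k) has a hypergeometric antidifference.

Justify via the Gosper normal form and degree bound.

Ratio r(k) = (4*k**3 + 8*k**2 - 1)/(3*(4*k**3 - 4*k**2 - 4*k + 3)).
Normal form (A,B,C) = (1/3, 1, k**3 - k**2 - k + 3/4).
Key eq: (1/3)·f(k+1) = (1)·f(k) + (k**3 - k**2 - k + 3/4).
Degrees (0,0,3) ⇒ d ≤ 3.
Match coefficients ⇒ f(k) = -3*(2*k**3 + k**2 + 2*k + 4)/4.
So s_k = (B(k−1)f/C)·t_k = (-3*(2*k**3 + k**2 + 2*k + 4)/(4*k**3 - 4*k**2 - 4*k + 3))·t_k = (-2*k**3 - k**2 - 2*k - 4)/3**k.
Δs = (4*k**3 - 4*k**2 - 4*k + 3)/(3*3**k), as required.

Yes. s_k = (-2*k**3 - k**2 - 2*k - 4)/3**k.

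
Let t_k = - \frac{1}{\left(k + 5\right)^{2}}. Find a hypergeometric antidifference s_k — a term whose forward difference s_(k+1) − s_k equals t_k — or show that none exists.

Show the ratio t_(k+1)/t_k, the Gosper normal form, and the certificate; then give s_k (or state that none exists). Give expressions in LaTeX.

Step 1: r(k) = (k + 5)**2/(k + 6)**2.
So A=k**2 + 10*k + 25 and B=k**2 + 12*k + 36, with C=1.
Solve (k**2 + 10*k + 25)·f(k+1) − (k**2 + 10*k + 25)·f(k) = 1.
Bound: deg f ≤ 0.
f = c0 ⇒ A·f(k+1) − B(k−1)·f(k) − C = -1. The system {-1 = 0} is inconsistent; no antidifference.

none — t_k is not Gosper-summable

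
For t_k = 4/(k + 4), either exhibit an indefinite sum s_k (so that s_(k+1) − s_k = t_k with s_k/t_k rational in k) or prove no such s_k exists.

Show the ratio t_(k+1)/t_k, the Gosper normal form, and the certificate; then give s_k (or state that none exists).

t_(k+1)/t_k = (k + 4)/(k + 5).
Gosper form: A/B · C(k+1)/C(k) with A=k + 4, B=k + 5, C=1.
Solve (k + 4)·f(k+1) − (k + 4)·f(k) = 1.
Bound: deg f ≤ 0.
Put f(k) = c0: A·f(k+1) − B(k−1)·f(k) − C = -1; need -1 = 0 — inconsistent ⇒ no f, not summable.

none — t_k is not Gosper-summable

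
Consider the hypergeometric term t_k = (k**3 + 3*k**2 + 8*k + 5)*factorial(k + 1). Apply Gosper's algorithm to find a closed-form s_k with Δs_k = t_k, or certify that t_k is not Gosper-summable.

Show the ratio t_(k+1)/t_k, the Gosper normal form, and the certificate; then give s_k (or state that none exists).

r(k) = (k**4 + 8*k**3 + 29*k**2 + 51*k + 34)/(k**3 + 3*k**2 + 8*k + 5) after simplifying.
A = k + 2, B = 1, C = k**3 + 3*k**2 + 8*k + 5.
f must satisfy (k + 2)·f(k+1) − (1)·f(k) = k**3 + 3*k**2 + 8*k + 5.
Bound: deg f ≤ 2.
Solve for f: f(k) = k**2 + 3 (degree 2 ≤ 2).
So s_k = (B(k−1)f/C)·t_k = ((k**2 + 3)/(k**3 + 3*k**2 + 8*k + 5))·t_k = (k**2 + 3)*factorial(k + 1).
Check: Δs_k = (k**3 + 3*k**2 + 8*k + 5)*factorial(k + 1). ✓

s_k = (k**2 + 3)*factorial(k + 1)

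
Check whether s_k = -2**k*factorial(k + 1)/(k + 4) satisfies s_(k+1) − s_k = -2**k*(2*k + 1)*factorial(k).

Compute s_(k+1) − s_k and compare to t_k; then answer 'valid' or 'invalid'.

Invalid: residual 3*2**k*(2*k**2 + 9*k + 3)*factorial(k)/((k + 4)*(k + 5)) ≠ 0.

s_(k+1) = -2**(k + 1)*factorial(k + 2)/(k + 5)
s_(k+1) − s_k = -2**k*(2*k**2 + 11*k + 11)*factorial(k + 1)/((k + 4)*(k + 5))
(s_(k+1) − s_k) − t_k = 3*2**k*(2*k**2 + 9*k + 3)*factorial(k)/((k + 4)*(k + 5))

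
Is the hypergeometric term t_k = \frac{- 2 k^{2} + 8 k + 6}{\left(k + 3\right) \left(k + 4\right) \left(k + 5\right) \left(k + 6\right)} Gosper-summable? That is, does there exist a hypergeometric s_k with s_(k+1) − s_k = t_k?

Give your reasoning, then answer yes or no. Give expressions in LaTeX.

Ratio r(k) = (k + 3)*(4*k - (k + 1)**2 + 7)/((k + 7)*(-k**2 + 4*k + 3)).
So A=k + 3 and B=k + 7, with C=k**2 - 4*k - 3.
Set up (k + 3)·f(k+1) − (k + 6)·f(k) − (k**2 - 4*k - 3) = 0.
deg f ≤ 3 (via 1,1,2).
Solve for f: f(k) = k*(k**2 - 28*k - 13)/40 (degree 3 ≤ 3).
Certificate R = B(k−1)f/C = k*(k + 6)*(k**2 - 28*k - 13)/(40*(k**2 - 4*k - 3)) gives s_k = k*(-k**2 + 28*k + 13)/(20*(k + 3)*(k + 4)*(k + 5)).
Δs = 2*(-k**2 + 4*k + 3)/(k**4 + 18*k**3 + 119*k**2 + 342*k + 360), as required.

Yes. s_k = \frac{k \left(- k^{2} + 28 k + 13\right)}{20 \left(k + 3\right) \left(k + 4\right) \left(k + 5\right)}.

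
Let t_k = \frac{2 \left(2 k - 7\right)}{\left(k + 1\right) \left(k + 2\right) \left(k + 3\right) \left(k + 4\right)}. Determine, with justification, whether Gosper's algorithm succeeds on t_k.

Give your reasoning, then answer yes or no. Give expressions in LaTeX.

Yes. s_k = \frac{2 k \left(- k^{2} - 6 k - 14\right)}{3 \left(k + 1\right) \left(k + 2\right) \left(k + 3\right)}.

Step 1: r(k) = (k + 1)*(2*k - 5)/((k + 5)*(2*k - 7)).
Factor: A=k + 1; B=k + 5; C=k - 7/2.
Key eq: (k + 1)·f(k+1) = (k + 4)·f(k) + (k - 7/2).
d = 3 from the (1,1,1) case.
Match coefficients ⇒ f(k) = -k*(k**2 + 6*k + 14)/6.
Then R = B(k−1)f/C = -k*(k + 4)*(k**2 + 6*k + 14)/(3*(2*k - 7)), so s_k = R(k)·t_k = 2*k*(-k**2 - 6*k - 14)/(3*(k + 1)*(k + 2)*(k + 3)).
Check: Δs_k = 2*(2*k - 7)/(k**4 + 10*k**3 + 35*k**2 + 50*k + 24). ✓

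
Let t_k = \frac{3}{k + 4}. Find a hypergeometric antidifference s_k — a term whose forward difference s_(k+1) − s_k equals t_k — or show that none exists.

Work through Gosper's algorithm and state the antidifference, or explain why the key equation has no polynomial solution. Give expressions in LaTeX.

none (Gosper's algorithm certifies no s_k)

Step 1: r(k) = (k + 4)/(k + 5).
Factor: A=k + 4; B=k + 5; C=1.
Need (k + 4)·f(k+1) − (k + 4)·f(k) = 1.
Degrees (1,1,0) ⇒ d ≤ 0.
f = c0 ⇒ A·f(k+1) − B(k−1)·f(k) − C = -1. The system {-1 = 0} is inconsistent; no antidifference.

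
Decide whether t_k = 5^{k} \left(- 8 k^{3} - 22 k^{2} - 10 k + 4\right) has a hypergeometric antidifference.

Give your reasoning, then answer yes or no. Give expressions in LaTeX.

Yes. s_k = 5^{k} \left(- 2 k^{3} + 2 k^{2} + 1\right).

Step 1: r(k) = 5*(4*k**2 + 15*k + 9)/(4*k**2 + 3*k - 1).
So A=5 and B=1, with C=k**3 + 11*k**2/4 + 5*k/4 - 1/2.
Need (5)·f(k+1) − (1)·f(k) = k**3 + 11*k**2/4 + 5*k/4 - 1/2.
Degrees (0,0,3) ⇒ d ≤ 3.
Solving with deg f ≤ 3: f(k) = (2*k**3 - 2*k**2 - 1)/8.
Then R = B(k−1)f/C = (2*k**3 - 2*k**2 - 1)/(2*(k + 1)*(k + 2)*(4*k - 1)), so s_k = R(k)·t_k = 5**k*(-2*k**3 + 2*k**2 + 1).
Δs = 5**k*(-8*k**3 - 22*k**2 - 10*k + 4), as required.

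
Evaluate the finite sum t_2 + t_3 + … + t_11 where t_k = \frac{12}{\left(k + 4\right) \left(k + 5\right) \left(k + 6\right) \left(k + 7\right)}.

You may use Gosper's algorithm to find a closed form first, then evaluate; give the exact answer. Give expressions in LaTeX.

Compute t_(k+1)/t_k: get (k + 4)/(k + 8).
Take A(k)=k + 4, B(k)=k + 8, C(k)=1.
Solve (k + 4)·f(k+1) − (k + 7)·f(k) = 1.
d = 3 from the (1,1,0) case.
Match coefficients ⇒ f(k) = k*(k**2 + 15*k + 74)/360.
R(k) = B(k−1)·f(k)/C(k) = k*(k + 7)*(k**2 + 15*k + 74)/360; s_k = R·t_k = k*(k**2 + 15*k + 74)/(30*(k + 4)*(k + 5)*(k + 6)).
s_(k+1) − s_k = 12/(k**4 + 22*k**3 + 179*k**2 + 638*k + 840) = t_k.
Sum = s_(12) − s_(2); s_(12) = 199/6120, s_(2) = 3/140 ⇒ 95/8568.

Σ = 95/8568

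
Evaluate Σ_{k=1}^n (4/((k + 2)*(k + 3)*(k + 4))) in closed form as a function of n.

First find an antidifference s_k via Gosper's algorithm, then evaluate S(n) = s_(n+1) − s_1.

Step 1: r(k) = (k + 2)/(k + 5).
Take A(k)=k + 2, B(k)=k + 5, C(k)=1.
f must satisfy (k + 2)·f(k+1) − (k + 4)·f(k) = 1.
From deg A=1, deg B=1, deg C=0: d=2.
Coefficient equations give f(k) = k*(k + 5)/12.
R(k) = B(k−1)·f(k)/C(k) = k*(k + 4)*(k + 5)/12; s_k = R·t_k = k*(k + 5)/(3*(k + 2)*(k + 3)).
Verify: 4/(k**3 + 9*k**2 + 26*k + 24) matches t_k.
Σ_(k=1)^n t_k = s_(n+1) − s_(1) = ((n**2 + 7*n + 6)/(3*(n**2 + 7*n + 12))) − (1/6), i.e. n*(n + 7)/(6*(n**2 + 7*n + 12)).

S(n) = n*(n + 7)/(6*(n**2 + 7*n + 12))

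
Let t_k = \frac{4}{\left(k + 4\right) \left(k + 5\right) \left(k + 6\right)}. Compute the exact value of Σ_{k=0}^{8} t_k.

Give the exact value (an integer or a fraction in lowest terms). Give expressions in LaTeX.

Σ = 81/910

t_(k+1)/t_k = (k + 4)/(k + 7).
Gosper form: A/B · C(k+1)/C(k) with A=k + 4, B=k + 7, C=1.
f must satisfy (k + 4)·f(k+1) − (k + 6)·f(k) = 1.
deg f ≤ 2 (via 1,1,0).
Solve for f: f(k) = k*(k + 9)/40 (degree 2 ≤ 2).
R(k) = B(k−1)·f(k)/C(k) = k*(k + 6)*(k + 9)/40; s_k = R·t_k = k*(k + 9)/(10*(k + 4)*(k + 5)).
Δs = 4/(k**3 + 15*k**2 + 74*k + 120), as required.
Evaluate s at k=9 and k=0: 81/910 and 0; difference 81/910.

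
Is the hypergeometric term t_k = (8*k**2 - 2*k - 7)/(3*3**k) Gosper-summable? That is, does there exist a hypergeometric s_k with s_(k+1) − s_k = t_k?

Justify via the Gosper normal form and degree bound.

Yes. s_k = k*(-4*k - 3)/3**k.

Compute t_(k+1)/t_k: get (8*k**2 + 14*k - 1)/(3*(8*k**2 - 2*k - 7)).
Factor: A=1/3; B=1; C=k**2 - k/4 - 7/8.
Set up (1/3)·f(k+1) − (1)·f(k) − (k**2 - k/4 - 7/8) = 0.
Bound: deg f ≤ 2.
A polynomial solution: f(k) = -3*k*(4*k + 3)/8.
Get s_k = R·t_k = k*(-4*k - 3)/3**k with R(k) = B(k−1)f(k)/C(k) = -3*k*(4*k + 3)/(8*k**2 - 2*k - 7).
Δs = (8*k**2 - 2*k - 7)/(3*3**k), as required.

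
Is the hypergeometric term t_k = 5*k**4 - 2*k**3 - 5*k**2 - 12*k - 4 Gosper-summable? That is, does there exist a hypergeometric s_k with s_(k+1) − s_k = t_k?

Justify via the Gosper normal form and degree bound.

Yes. s_k = k*(k**4 - 3*k**3 + k**2 - 4*k + 1).

r(k) = (5*k**4 + 18*k**3 + 19*k**2 - 8*k - 18)/(5*k**4 - 2*k**3 - 5*k**2 - 12*k - 4) after simplifying.
So A=1 and B=1, with C=k**4 - 2*k**3/5 - k**2 - 12*k/5 - 4/5.
Need (1)·f(k+1) − (1)·f(k) = k**4 - 2*k**3/5 - k**2 - 12*k/5 - 4/5.
d = 5 from the (0,0,4) case.
Coefficient equations give f(k) = k*(k**4 - 3*k**3 + k**2 - 4*k + 1)/5.
So s_k = (B(k−1)f/C)·t_k = (k*(k**4 - 3*k**3 + k**2 - 4*k + 1)/(5*k**4 - 2*k**3 - 5*k**2 - 12*k - 4))·t_k = k*(k**4 - 3*k**3 + k**2 - 4*k + 1).
Verify: 5*k**4 - 2*k**3 - 5*k**2 - 12*k - 4 matches t_k.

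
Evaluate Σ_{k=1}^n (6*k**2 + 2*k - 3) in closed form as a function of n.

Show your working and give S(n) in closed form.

S(n) = n*(2*n**2 + 4*n - 1)

Step 1: r(k) = (6*k**2 + 14*k + 5)/(6*k**2 + 2*k - 3).
So A=1 and B=1, with C=k**2 + k/3 - 1/2.
Solve (1)·f(k+1) − (1)·f(k) = k**2 + k/3 - 1/2.
Bound: deg f ≤ 3.
A polynomial solution: f(k) = k*(2*k**2 - 2*k - 3)/6.
Then R = B(k−1)f/C = k*(2*k**2 - 2*k - 3)/(6*k**2 + 2*k - 3), so s_k = R(k)·t_k = k*(2*k**2 - 2*k - 3).
Check: Δs_k = 6*k**2 + 2*k - 3. ✓
Evaluate: s_(n+1) = 2*n**3 + 4*n**2 - n - 3; subtract s_(1) = -3 ⇒ S(n) = n*(2*n**2 + 4*n - 1).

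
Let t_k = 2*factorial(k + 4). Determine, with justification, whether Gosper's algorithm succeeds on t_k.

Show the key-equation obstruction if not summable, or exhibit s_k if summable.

No; the degree bound rules out any f.

The ratio is k + 5.
A = k + 5, B = 1, C = 1.
Need (k + 5)·f(k+1) − (1)·f(k) = 1.
Bound: deg f ≤ -1.
Bound -1 < 0, so the key equation has no polynomial solution.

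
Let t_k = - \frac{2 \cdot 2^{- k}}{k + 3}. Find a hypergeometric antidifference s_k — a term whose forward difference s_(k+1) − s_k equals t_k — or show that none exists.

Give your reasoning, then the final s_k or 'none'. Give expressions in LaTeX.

Ratio r(k) = (k + 3)/(2*(k + 4)).
Take A(k)=k/2 + 3/2, B(k)=k + 4, C(k)=1.
Set up (k/2 + 3/2)·f(k+1) − (k + 3)·f(k) − (1) = 0.
d = -1 from the (1,1,0) case.
Bound -1 < 0, so the key equation has no polynomial solution.

no hypergeometric antidifference exists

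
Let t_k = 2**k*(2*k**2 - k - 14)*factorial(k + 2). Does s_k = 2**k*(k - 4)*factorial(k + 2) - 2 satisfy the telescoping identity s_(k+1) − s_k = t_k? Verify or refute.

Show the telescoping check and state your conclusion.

s_(k+1) = 2**(k + 1)*(k - 3)*factorial(k + 3) - 2
s_(k+1) − s_k = 2**k*(2*k**2 - k - 14)*factorial(k + 2)
(s_(k+1) − s_k) − t_k = 0

Valid — Δs_k = t_k.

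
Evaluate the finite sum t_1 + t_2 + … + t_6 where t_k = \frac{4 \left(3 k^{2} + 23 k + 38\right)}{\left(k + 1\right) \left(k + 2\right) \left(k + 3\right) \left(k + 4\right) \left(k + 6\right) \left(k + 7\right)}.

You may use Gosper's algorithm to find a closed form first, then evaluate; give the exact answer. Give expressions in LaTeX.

Σ = 123/1820

The ratio is (k + 1)*(k + 6)*(23*k + 3*(k + 1)**2 + 61)/((k + 5)*(k + 8)*(3*k**2 + 23*k + 38)).
Take A(k)=k + 1, B(k)=k + 8, C(k)=k**3 + 38*k**2/3 + 51*k + 190/3.
Need (k + 1)·f(k+1) − (k + 7)·f(k) = k**3 + 38*k**2/3 + 51*k + 190/3.
Bound: deg f ≤ 6.
Solving with deg f ≤ 6: f(k) = k*(k + 2)*(k + 4)*(k + 5)*(k**2 + 10*k + 27)/54.
Certificate R = B(k−1)f/C = k*(k + 2)*(k + 4)*(k + 7)*(k**2 + 10*k + 27)/(18*(3*k**2 + 23*k + 38)) gives s_k = 2*k*(k**2 + 10*k + 27)/(9*(k**3 + 10*k**2 + 27*k + 18)).
Δs = 4*(3*k**2 + 23*k + 38)/(k**6 + 23*k**5 + 207*k**4 + 925*k**3 + 2144*k**2 + 2412*k + 1008), as required.
Sum = s_(7) − s_(1); s_(7) = 511/2340, s_(1) = 19/126 ⇒ 123/1820.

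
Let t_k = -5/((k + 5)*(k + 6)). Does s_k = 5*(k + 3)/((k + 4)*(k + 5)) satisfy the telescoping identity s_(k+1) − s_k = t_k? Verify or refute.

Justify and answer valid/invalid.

s_(k+1) = 5*(k + 4)/((k + 5)*(k + 6))
s_(k+1) − s_k = 5*(-k - 2)/(k**3 + 15*k**2 + 74*k + 120)
(s_(k+1) − s_k) − t_k = 10/(k**3 + 15*k**2 + 74*k + 120)

Invalid: residual 10/(k**3 + 15*k**2 + 74*k + 120) ≠ 0.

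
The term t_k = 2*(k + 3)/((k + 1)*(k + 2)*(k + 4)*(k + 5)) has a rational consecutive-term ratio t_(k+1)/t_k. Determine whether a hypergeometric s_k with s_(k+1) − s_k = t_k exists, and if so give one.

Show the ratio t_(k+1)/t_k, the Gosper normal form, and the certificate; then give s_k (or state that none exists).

s_k = k*(k + 5)/(4*(k**2 + 5*k + 4))

Step 1: r(k) = (k + 1)*(k + 4)**2/((k + 3)**2*(k + 6)).
So A=k + 1 and B=k + 6, with C=k**2 + 6*k + 9.
Solve (k + 1)·f(k+1) − (k + 5)·f(k) = k**2 + 6*k + 9.
Bound: deg f ≤ 4.
Solve for f: f(k) = k*(k + 2)*(k + 3)*(k + 5)/8 (degree 4 ≤ 4).
Get s_k = R·t_k = k*(k + 5)/(4*(k**2 + 5*k + 4)) with R(k) = B(k−1)f(k)/C(k) = k*(k + 2)*(k + 5)**2/(8*(k + 3)).
Verify: 2*(k + 3)/(k**4 + 12*k**3 + 49*k**2 + 78*k + 40) matches t_k.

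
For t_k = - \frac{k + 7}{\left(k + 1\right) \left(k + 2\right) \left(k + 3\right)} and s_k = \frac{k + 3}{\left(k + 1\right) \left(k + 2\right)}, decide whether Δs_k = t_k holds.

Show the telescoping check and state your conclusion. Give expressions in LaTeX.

Invalid: residual \frac{2}{k^{3} + 6 k^{2} + 11 k + 6} ≠ 0.

s_(k+1) = (k + 4)/((k + 2)*(k + 3))
s_(k+1) − s_k = (-k - 5)/(k**3 + 6*k**2 + 11*k + 6)
(s_(k+1) − s_k) − t_k = 2/(k**3 + 6*k**2 + 11*k + 6)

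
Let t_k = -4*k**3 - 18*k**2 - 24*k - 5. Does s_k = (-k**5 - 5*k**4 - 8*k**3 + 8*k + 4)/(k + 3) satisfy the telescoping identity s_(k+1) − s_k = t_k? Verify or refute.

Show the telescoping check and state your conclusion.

s_(k+1) = (8*k - (k + 1)**5 - 5*(k + 1)**4 - 8*(k + 1)**3 + 12)/(k + 4)
s_(k+1) − s_k = (-4*k**5 - 40*k**4 - 146*k**3 - 241*k**2 - 161*k - 22)/(k**2 + 7*k + 12)
(s_(k+1) − s_k) − t_k = 2*(3*k**4 + 26*k**3 + 74*k**2 + 81*k + 19)/(k**2 + 7*k + 12)

Invalid: residual 2*(3*k**4 + 26*k**3 + 74*k**2 + 81*k + 19)/(k**2 + 7*k + 12) ≠ 0.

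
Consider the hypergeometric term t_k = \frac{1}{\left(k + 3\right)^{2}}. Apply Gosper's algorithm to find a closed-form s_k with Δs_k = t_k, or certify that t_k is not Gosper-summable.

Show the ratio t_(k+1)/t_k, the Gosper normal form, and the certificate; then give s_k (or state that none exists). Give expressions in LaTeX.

none — t_k is not Gosper-summable

Ratio r(k) = (k + 3)**2/(k + 4)**2.
Gosper form: A/B · C(k+1)/C(k) with A=k**2 + 6*k + 9, B=k**2 + 8*k + 16, C=1.
Key eq: (k**2 + 6*k + 9)·f(k+1) = (k**2 + 6*k + 9)·f(k) + (1).
From deg A=2, deg B=2, deg C=0: d=0.
Generic f = c0 gives residual -1; -1 = 0 cannot hold, so t_k is not Gosper-summable.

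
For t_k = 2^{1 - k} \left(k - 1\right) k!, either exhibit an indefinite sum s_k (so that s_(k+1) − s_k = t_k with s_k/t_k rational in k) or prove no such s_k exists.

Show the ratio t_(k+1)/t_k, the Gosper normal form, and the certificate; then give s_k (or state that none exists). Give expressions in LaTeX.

s_k = 2^{2 - k} k!

r(k) = k*(k + 1)/(2*(k - 1)) after simplifying.
Normal form (A,B,C) = (k/2 + 1/2, 1, k - 1).
Need (k/2 + 1/2)·f(k+1) − (1)·f(k) = k - 1.
Bound: deg f ≤ 0.
A polynomial solution: f(k) = 2.
So s_k = (B(k−1)f/C)·t_k = (2/(k - 1))·t_k = 2**(2 - k)*factorial(k).
s_(k+1) − s_k = 2**(1 - k)*(k - 1)*factorial(k) = t_k.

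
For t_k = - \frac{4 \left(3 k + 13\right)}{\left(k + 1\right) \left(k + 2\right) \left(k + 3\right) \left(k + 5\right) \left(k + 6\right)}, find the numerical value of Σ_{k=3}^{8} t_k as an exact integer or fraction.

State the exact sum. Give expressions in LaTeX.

The ratio is (k + 1)*(k + 5)*(3*k + 16)/((k + 4)*(k + 7)*(3*k + 13)).
A = k + 1, B = k + 7, C = k**2 + 25*k/3 + 52/3.
Key eq: (k + 1)·f(k+1) = (k + 6)·f(k) + (k**2 + 25*k/3 + 52/3).
From deg A=1, deg B=1, deg C=2: d=5.
Solving with deg f ≤ 5: f(k) = k*(k + 3)*(k + 4)*(k**2 + 8*k + 17)/30.
Then R = B(k−1)f/C = k*(k + 3)*(k + 6)*(k**2 + 8*k + 17)/(10*(3*k + 13)), so s_k = R(k)·t_k = 2*k*(-k**2 - 8*k - 17)/(5*(k**3 + 8*k**2 + 17*k + 10)).
Check: Δs_k = 4*(-3*k - 13)/(k**5 + 17*k**4 + 107*k**3 + 307*k**2 + 396*k + 180). ✓
Evaluate s at k=9 and k=3: -153/385 and -3/8; difference -69/3080.

Σ = -69/3080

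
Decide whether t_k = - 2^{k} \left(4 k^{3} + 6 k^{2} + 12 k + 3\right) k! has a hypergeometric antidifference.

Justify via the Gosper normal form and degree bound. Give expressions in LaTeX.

Compute t_(k+1)/t_k: get 2*(4*k**4 + 22*k**3 + 54*k**2 + 61*k + 25)/(4*k**3 + 6*k**2 + 12*k + 3).
A = 2*k + 2, B = 1, C = k**3 + 3*k**2/2 + 3*k + 3/4.
Key eq: (2*k + 2)·f(k+1) = (1)·f(k) + (k**3 + 3*k**2/2 + 3*k + 3/4).
Degrees (1,0,3) ⇒ d ≤ 2.
A polynomial solution: f(k) = (2*k**2 - 2*k + 3)/4.
Certificate R = B(k−1)f/C = (2*k**2 - 2*k + 3)/(4*k**3 + 6*k**2 + 12*k + 3) gives s_k = -2**k*(2*k**2 - 2*k + 3)*factorial(k).
Verify: -2**k*(4*k**3 + 6*k**2 + 12*k + 3)*factorial(k) matches t_k.

Yes. s_k = - 2^{k} \left(2 k^{2} - 2 k + 3\right) k!.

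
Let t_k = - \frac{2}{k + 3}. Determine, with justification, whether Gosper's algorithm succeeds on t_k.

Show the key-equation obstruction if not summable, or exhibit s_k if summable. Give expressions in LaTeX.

No — the linear system for f has no solution.

Compute t_(k+1)/t_k: get (k + 3)/(k + 4).
Factor: A=k + 3; B=k + 4; C=1.
f must satisfy (k + 3)·f(k+1) − (k + 3)·f(k) = 1.
d = 0 from the (1,1,0) case.
Write f(k) = c0. Then LHS − RHS = -1, requiring -1 = 0: contradictory. No certificate.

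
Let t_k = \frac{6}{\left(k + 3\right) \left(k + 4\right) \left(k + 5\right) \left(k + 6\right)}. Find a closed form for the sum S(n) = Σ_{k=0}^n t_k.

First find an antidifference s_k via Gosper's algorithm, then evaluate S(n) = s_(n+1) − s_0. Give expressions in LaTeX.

S(n) = \frac{n^{3} + 15 n^{2} + 74 n + 60}{30 \left(n^{3} + 15 n^{2} + 74 n + 120\right)}

Compute t_(k+1)/t_k: get (k + 3)/(k + 7).
Take A(k)=k + 3, B(k)=k + 7, C(k)=1.
f must satisfy (k + 3)·f(k+1) − (k + 6)·f(k) = 1.
deg f ≤ 3 (via 1,1,0).
Solve for f: f(k) = k*(k**2 + 12*k + 47)/180 (degree 3 ≤ 3).
Then R = B(k−1)f/C = k*(k + 6)*(k**2 + 12*k + 47)/180, so s_k = R(k)·t_k = k*(k**2 + 12*k + 47)/(30*(k + 3)*(k + 4)*(k + 5)).
Verify: 6/(k**4 + 18*k**3 + 119*k**2 + 342*k + 360) matches t_k.
Telescope: S(n) = s_(n+1) − s_(0) = (n**3 + 15*n**2 + 74*n + 60)/(30*(n**3 + 15*n**2 + 74*n + 120)) − (0) = (n**3 + 15*n**2 + 74*n + 60)/(30*(n**3 + 15*n**2 + 74*n + 120)).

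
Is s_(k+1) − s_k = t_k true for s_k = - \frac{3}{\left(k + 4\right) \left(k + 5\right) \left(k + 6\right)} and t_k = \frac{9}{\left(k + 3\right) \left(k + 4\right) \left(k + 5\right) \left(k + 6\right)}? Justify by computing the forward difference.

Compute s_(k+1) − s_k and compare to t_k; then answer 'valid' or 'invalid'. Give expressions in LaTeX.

s_(k+1) = -3/((k + 5)*(k + 6)*(k + 7))
s_(k+1) − s_k = 9/((k + 4)*(k + 5)*(k + 6)*(k + 7))
(s_(k+1) − s_k) − t_k = -36/((k + 3)*(k + 4)*(k + 5)*(k + 6)*(k + 7))

Invalid: residual - \frac{36}{k^{5} + 25 k^{4} + 245 k^{3} + 1175 k^{2} + 2754 k + 2520} ≠ 0.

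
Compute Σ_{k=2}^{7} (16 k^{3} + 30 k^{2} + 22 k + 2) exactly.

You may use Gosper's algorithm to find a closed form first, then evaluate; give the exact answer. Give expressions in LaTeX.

Step 1: r(k) = (8*k**3 + 39*k**2 + 65*k + 35)/(8*k**3 + 15*k**2 + 11*k + 1).
Take A(k)=1, B(k)=1, C(k)=k**3 + 15*k**2/8 + 11*k/8 + 1/8.
Set up (1)·f(k+1) − (1)·f(k) − (k**3 + 15*k**2/8 + 11*k/8 + 1/8) = 0.
d = 4 from the (0,0,3) case.
Solving with deg f ≤ 4: f(k) = k*(2*k**3 + k**2 - 2)/8.
Then R = B(k−1)f/C = k*(2*k**3 + k**2 - 2)/(8*k**3 + 15*k**2 + 11*k + 1), so s_k = R(k)·t_k = 2*k*(2*k**3 + k**2 - 2).
Δs = 16*k**3 + 30*k**2 + 22*k + 2, as required.
Evaluate s at k=8 and k=2: 17376 and 72; difference 17304.

Σ = 17304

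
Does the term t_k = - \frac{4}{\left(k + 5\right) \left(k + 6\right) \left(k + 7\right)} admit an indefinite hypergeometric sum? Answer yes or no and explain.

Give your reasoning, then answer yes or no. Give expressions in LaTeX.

Yes. s_k = \frac{k \left(- k - 11\right)}{15 \left(k + 5\right) \left(k + 6\right)}.

Compute t_(k+1)/t_k: get (k + 5)/(k + 8).
Factor: A=k + 5; B=k + 8; C=1.
Solve (k + 5)·f(k+1) − (k + 7)·f(k) = 1.
Bound: deg f ≤ 2.
A polynomial solution: f(k) = k*(k + 11)/60.
Get s_k = R·t_k = k*(-k - 11)/(15*(k + 5)*(k + 6)) with R(k) = B(k−1)f(k)/C(k) = k*(k + 7)*(k + 11)/60.
s_(k+1) − s_k = -4/(k**3 + 18*k**2 + 107*k + 210) = t_k.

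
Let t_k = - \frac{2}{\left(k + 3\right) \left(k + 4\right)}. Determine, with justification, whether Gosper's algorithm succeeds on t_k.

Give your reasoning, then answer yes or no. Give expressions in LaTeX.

t_(k+1)/t_k = (k + 3)/(k + 5).
A = k + 3, B = k + 5, C = 1.
f must satisfy (k + 3)·f(k+1) − (k + 4)·f(k) = 1.
Bound: deg f ≤ 1.
Solve for f: f(k) = k/3 (degree 1 ≤ 1).
Get s_k = R·t_k = -2*k/(3*k + 9) with R(k) = B(k−1)f(k)/C(k) = k*(k + 4)/3.
Check: Δs_k = -2/(k**2 + 7*k + 12). ✓

Yes. s_k = - \frac{2 k}{3 k + 9}.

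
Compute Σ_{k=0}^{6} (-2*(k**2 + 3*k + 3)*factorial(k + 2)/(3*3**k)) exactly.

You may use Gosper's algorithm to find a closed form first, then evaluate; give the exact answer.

Ratio r(k) = (k + 3)*(3*k + (k + 1)**2 + 6)/(3*(k**2 + 3*k + 3)).
Take A(k)=k/3 + 1, B(k)=1, C(k)=k**2 + 3*k + 3.
Key eq: (k/3 + 1)·f(k+1) = (1)·f(k) + (k**2 + 3*k + 3).
d = 1 from the (1,0,2) case.
Coefficient equations give f(k) = 3*(k + 2).
R(k) = B(k−1)·f(k)/C(k) = 3*(k + 2)/(k**2 + 3*k + 3); s_k = R·t_k = -2*(k + 2)*factorial(k + 2)/3**k.
Δs = -2*(k**2 + 3*k + 3)*factorial(k + 2)/(3*3**k), as required.
Telescoping: Σ = s_(7) − s_(0) = -8960/3 − (-8) = -8936/3.

Σ = -8936/3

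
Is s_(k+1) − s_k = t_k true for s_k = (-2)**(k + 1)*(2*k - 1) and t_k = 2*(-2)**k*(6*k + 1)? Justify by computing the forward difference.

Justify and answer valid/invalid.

valid (s_(k+1) − s_k reduces to t_k)

s_(k+1) = (-2)**(k + 2)*(2*k + 1)
s_(k+1) − s_k = 2*(-2)**k*(6*k + 1)
(s_(k+1) − s_k) − t_k = 0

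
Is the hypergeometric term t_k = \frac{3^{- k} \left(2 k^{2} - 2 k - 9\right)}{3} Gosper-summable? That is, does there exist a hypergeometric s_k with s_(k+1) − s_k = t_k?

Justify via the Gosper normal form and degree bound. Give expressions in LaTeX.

r(k) = (2*k**2 + 2*k - 9)/(3*(2*k**2 - 2*k - 9)) after simplifying.
Factor: A=1/3; B=1; C=k**2 - k - 9/2.
Set up (1/3)·f(k+1) − (1)·f(k) − (k**2 - k - 9/2) = 0.
Degrees (0,0,2) ⇒ d ≤ 2.
Coefficient equations give f(k) = -3*(k - 2)*(k + 2)/2.
Get s_k = R·t_k = (4 - k**2)/3**k with R(k) = B(k−1)f(k)/C(k) = -3*(k - 2)*(k + 2)/(2*k**2 - 2*k - 9).
Check: Δs_k = (2*k**2 - 2*k - 9)/(3*3**k). ✓

Yes. s_k = 3^{- k} \left(4 - k^{2}\right).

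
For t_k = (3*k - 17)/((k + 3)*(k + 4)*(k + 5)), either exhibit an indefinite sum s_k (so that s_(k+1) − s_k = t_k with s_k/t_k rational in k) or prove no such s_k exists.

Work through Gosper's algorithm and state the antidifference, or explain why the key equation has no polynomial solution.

s_k = k*(-k - 16)/(3*(k + 3)*(k + 4))

Ratio r(k) = (k + 3)*(3*k - 14)/((k + 6)*(3*k - 17)).
Gosper form: A/B · C(k+1)/C(k) with A=k + 3, B=k + 6, C=k - 17/3.
Solve (k + 3)·f(k+1) − (k + 5)·f(k) = k - 17/3.
deg f ≤ 2 (via 1,1,1).
Coefficient equations give f(k) = -k*(k + 16)/9.
R(k) = B(k−1)·f(k)/C(k) = -k*(k + 5)*(k + 16)/(3*(3*k - 17)); s_k = R·t_k = k*(-k - 16)/(3*(k + 3)*(k + 4)).
Check: Δs_k = (3*k - 17)/(k**3 + 12*k**2 + 47*k + 60). ✓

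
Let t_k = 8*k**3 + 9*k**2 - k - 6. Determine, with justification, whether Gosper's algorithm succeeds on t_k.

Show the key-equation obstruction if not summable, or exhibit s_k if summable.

Step 1: r(k) = (8*k**3 + 33*k**2 + 41*k + 10)/(8*k**3 + 9*k**2 - k - 6).
Normal form (A,B,C) = (1, 1, k**3 + 9*k**2/8 - k/8 - 3/4).
Solve (1)·f(k+1) − (1)·f(k) = k**3 + 9*k**2/8 - k/8 - 3/4.
From deg A=0, deg B=0, deg C=3: d=4.
Match coefficients ⇒ f(k) = k*(2*k**3 - k**2 - 3*k - 4)/8.
R(k) = B(k−1)·f(k)/C(k) = k*(2*k**3 - k**2 - 3*k - 4)/(8*k**3 + 9*k**2 - k - 6); s_k = R·t_k = k*(2*k**3 - k**2 - 3*k - 4).
s_(k+1) − s_k = 8*k**3 + 9*k**2 - k - 6 = t_k.

Yes. s_k = k*(2*k**3 - k**2 - 3*k - 4).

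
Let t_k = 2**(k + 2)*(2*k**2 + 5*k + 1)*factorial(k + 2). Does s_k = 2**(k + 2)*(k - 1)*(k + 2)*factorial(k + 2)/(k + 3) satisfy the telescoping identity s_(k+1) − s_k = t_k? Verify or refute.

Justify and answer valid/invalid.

s_(k+1) = 2**(k + 3)*k*(k + 3)*factorial(k + 3)/(k + 4)
s_(k+1) − s_k = 2**(k + 2)*(2*k**4 + 17*k**3 + 49*k**2 + 52*k + 8)*factorial(k + 2)/((k + 3)*(k + 4))
(s_(k+1) − s_k) − t_k = -2**(k + 2)*(2*k**3 + 11*k**2 + 15*k + 4)*factorial(k + 2)/((k + 3)*(k + 4))

Invalid: residual -2**(k + 2)*(2*k**3 + 11*k**2 + 15*k + 4)*factorial(k + 2)/((k + 3)*(k + 4)) ≠ 0.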